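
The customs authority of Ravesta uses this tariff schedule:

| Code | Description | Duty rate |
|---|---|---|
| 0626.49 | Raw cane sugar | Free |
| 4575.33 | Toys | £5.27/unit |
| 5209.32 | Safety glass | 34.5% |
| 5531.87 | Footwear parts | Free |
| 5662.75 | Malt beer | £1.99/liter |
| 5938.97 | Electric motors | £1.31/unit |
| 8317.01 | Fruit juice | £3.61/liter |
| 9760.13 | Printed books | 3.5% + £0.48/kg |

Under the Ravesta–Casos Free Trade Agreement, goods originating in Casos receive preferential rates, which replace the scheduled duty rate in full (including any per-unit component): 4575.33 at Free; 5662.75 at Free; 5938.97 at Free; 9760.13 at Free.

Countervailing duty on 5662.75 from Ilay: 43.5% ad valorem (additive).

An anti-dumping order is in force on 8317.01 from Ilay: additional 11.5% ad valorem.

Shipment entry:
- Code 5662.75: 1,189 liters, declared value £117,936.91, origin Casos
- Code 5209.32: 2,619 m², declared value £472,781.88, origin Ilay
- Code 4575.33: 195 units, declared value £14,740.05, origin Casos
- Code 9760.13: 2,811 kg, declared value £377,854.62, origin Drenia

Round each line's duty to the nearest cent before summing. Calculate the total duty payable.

£177,683.94

Line 1 (5662.75, Casos, 1,189 liters, £117,936.91):
Base rate for 5662.75 is £1.99/liter.
Origin Casos qualifies under the Ravesta–Casos agreement and 5662.75 is covered: preferential rate Free applies instead.
The additional-duty order on 5662.75 targets Ilay, not Casos; it does not apply.
Duty = £117,936.91 × 0% = £0.00.
Line 2 (5209.32, Ilay, 2,619 m², £472,781.88):
Base rate for 5209.32 is 34.5%.
Duty = £472,781.88 × 34.5% = £163,109.75.
Line 3 (4575.33, Casos, 195 units, £14,740.05):
Base rate for 4575.33 is £5.27/unit.
Origin Casos qualifies under the Ravesta–Casos agreement and 4575.33 is covered: preferential rate Free applies instead.
Duty = £14,740.05 × 0% = £0.00.
Line 4 (9760.13, Drenia, 2,811 kg, £377,854.62):
Base rate for 9760.13 is 3.5% + £0.48/kg.
9760.13 has an FTA preferential rate, but origin Drenia is not Casos; base rate stands.
Duty = £377,854.62 × 3.5% + 2,811 × £0.48 = £14,574.19.
Total = £0.00 + £163,109.75 + £0.00 + £14,574.19 = £177,683.94.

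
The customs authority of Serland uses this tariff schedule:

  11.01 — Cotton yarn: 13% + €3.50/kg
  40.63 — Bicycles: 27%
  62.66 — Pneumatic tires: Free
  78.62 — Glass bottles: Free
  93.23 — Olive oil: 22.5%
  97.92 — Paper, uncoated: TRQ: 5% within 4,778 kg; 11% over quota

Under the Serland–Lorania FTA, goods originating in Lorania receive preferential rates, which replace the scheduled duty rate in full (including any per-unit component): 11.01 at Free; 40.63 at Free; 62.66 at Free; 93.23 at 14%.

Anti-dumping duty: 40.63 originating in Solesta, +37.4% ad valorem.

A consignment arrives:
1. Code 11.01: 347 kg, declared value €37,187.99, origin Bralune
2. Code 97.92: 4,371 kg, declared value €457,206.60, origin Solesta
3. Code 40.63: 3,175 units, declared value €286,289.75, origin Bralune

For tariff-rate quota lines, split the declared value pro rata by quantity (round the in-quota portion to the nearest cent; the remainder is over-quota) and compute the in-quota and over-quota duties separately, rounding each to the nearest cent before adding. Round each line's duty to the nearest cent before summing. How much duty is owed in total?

Line 1 (11.01, Bralune, 347 kg, €37,187.99):
Base rate for 11.01 is 13% + €3.50/kg.
11.01 has an FTA preferential rate, but origin Bralune is not Lorania; base rate stands.
Duty = €37,187.99 × 13% + 347 × €3.50 = €6,048.94.
Line 2 (97.92, Solesta, 4,371 kg, €457,206.60):
Code 97.92 is under a tariff-rate quota (threshold 4,778 kg). Quantity 4,371 kg is within the quota, so the in-quota rate 5% applies to the full value.
Duty = €457,206.60 × 5% = €22,860.33.
Line 3 (40.63, Bralune, 3,175 units, €286,289.75):
Base rate for 40.63 is 27%.
40.63 has an FTA preferential rate, but origin Bralune is not Lorania; base rate stands.
The additional-duty order on 40.63 targets Solesta, not Bralune; it does not apply.
Duty = €286,289.75 × 27% = €77,298.23.
Total = €6,048.94 + €22,860.33 + €77,298.23 = €106,207.50.

€106,207.50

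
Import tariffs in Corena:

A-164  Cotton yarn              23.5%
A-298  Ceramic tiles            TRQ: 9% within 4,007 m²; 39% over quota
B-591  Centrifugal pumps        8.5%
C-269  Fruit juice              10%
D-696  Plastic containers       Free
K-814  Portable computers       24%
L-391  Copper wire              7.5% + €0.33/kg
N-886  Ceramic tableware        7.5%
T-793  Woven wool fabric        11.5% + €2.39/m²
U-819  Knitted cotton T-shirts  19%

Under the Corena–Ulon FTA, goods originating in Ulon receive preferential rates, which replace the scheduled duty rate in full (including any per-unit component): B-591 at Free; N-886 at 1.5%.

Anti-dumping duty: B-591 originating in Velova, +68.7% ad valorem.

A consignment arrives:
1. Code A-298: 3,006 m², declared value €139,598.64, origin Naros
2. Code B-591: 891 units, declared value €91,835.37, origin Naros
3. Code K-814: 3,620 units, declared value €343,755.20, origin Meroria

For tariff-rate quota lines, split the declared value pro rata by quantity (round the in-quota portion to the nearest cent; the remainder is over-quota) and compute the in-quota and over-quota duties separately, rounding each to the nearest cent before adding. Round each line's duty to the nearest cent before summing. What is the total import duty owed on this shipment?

€102,871.14

Line 1 (A-298, Naros, 3,006 m², €139,598.64):
Code A-298 is under a tariff-rate quota (threshold 4,007 m²). Quantity 3,006 m² is within the quota, so the in-quota rate 9% applies to the full value.
Duty = €139,598.64 × 9% = €12,563.88.
Line 2 (B-591, Naros, 891 units, €91,835.37):
Base rate for B-591 is 8.5%.
B-591 has an FTA preferential rate, but origin Naros is not Ulon; base rate stands.
The additional-duty order on B-591 targets Velova, not Naros; it does not apply.
Duty = €91,835.37 × 8.5% = €7,806.01.
Line 3 (K-814, Meroria, 3,620 units, €343,755.20):
Base rate for K-814 is 24%.
Duty = €343,755.20 × 24% = €82,501.25.
Total = €12,563.88 + €7,806.01 + €82,501.25 = €102,871.14.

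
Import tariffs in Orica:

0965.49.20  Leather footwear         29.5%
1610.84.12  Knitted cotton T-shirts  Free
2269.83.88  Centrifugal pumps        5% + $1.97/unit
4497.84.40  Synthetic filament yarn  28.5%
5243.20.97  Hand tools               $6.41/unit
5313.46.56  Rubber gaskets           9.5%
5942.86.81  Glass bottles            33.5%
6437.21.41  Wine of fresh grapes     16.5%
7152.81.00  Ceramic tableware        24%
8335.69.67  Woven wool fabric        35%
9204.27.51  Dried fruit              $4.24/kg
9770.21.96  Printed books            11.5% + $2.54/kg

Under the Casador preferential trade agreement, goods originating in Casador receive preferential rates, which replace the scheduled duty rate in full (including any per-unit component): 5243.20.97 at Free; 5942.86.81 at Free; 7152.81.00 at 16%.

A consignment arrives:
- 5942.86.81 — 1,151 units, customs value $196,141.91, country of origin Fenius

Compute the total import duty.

Line 1 (5942.86.81, Fenius, 1,151 units, $196,141.91):
Base rate for 5942.86.81 is 33.5%.
5942.86.81 has an FTA preferential rate, but origin Fenius is not Casador; base rate stands.
Duty = $196,141.91 × 33.5% = $65,707.54.

$65,707.54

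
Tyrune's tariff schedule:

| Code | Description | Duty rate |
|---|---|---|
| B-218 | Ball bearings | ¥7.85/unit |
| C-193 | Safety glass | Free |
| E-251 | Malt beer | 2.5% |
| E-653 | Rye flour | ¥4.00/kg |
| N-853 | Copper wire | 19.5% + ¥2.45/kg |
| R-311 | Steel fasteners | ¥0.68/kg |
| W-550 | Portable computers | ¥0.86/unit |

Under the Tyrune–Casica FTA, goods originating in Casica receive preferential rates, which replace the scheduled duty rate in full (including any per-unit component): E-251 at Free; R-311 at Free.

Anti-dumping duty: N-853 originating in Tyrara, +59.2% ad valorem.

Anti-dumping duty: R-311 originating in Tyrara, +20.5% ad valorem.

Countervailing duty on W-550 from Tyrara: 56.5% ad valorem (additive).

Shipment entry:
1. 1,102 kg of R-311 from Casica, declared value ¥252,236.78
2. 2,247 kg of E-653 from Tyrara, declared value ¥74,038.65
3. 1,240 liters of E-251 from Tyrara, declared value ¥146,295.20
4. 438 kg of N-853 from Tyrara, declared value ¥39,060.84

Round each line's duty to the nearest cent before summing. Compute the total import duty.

¥44,459.36

Line 1 (R-311, Casica, 1,102 kg, ¥252,236.78):
Base rate for R-311 is ¥0.68/kg.
Origin Casica qualifies under the Tyrune–Casica agreement and R-311 is covered: preferential rate Free applies instead.
The additional-duty order on R-311 targets Tyrara, not Casica; it does not apply.
Duty = ¥252,236.78 × 0% = ¥0.00.
Line 2 (E-653, Tyrara, 2,247 kg, ¥74,038.65):
Base rate for E-653 is ¥4.00/kg.
Duty = 2,247 × ¥4.00 = ¥8,988.00.
Line 3 (E-251, Tyrara, 1,240 liters, ¥146,295.20):
Base rate for E-251 is 2.5%.
E-251 has an FTA preferential rate, but origin Tyrara is not Casica; base rate stands.
Duty = ¥146,295.20 × 2.5% = ¥3,657.38.
Line 4 (N-853, Tyrara, 438 kg, ¥39,060.84):
Base rate for N-853 is 19.5% + ¥2.45/kg.
Additional duty on N-853 from Tyrara: +59.2%. Applied ad valorem rate: 19.5% + 59.2% = 78.7%.
Duty = ¥39,060.84 × 78.7% + 438 × ¥2.45 = ¥31,813.98.
Total = ¥0.00 + ¥8,988.00 + ¥3,657.38 + ¥31,813.98 = ¥44,459.36.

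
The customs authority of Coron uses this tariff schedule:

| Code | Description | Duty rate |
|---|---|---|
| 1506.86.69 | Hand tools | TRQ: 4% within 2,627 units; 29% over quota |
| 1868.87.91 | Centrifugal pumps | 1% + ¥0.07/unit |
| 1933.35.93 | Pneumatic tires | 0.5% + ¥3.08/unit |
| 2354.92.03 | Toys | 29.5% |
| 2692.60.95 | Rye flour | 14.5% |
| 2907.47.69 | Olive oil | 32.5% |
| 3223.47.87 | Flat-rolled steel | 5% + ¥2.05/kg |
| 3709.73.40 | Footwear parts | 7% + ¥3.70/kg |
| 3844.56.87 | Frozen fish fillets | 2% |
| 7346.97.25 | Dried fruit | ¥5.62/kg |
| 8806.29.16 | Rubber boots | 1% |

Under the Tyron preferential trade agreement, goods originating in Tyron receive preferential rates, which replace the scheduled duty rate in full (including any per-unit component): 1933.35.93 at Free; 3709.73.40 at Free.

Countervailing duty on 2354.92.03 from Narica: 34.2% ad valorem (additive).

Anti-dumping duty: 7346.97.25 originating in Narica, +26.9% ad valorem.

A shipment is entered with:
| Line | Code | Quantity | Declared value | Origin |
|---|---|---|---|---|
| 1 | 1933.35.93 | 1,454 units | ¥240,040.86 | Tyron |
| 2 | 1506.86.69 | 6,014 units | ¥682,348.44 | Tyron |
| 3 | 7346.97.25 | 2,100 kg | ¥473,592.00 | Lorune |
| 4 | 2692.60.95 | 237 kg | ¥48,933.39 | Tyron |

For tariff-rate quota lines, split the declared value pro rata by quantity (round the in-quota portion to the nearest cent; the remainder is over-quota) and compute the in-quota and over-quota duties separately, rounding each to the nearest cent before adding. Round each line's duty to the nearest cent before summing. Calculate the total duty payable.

¥142,263.54

Line 1 (1933.35.93, Tyron, 1,454 units, ¥240,040.86):
Base rate for 1933.35.93 is 0.5% + ¥3.08/unit.
Origin Tyron qualifies under the Coron–Tyron agreement and 1933.35.93 is covered: preferential rate Free applies instead.
Duty = ¥240,040.86 × 0% = ¥0.00.
Line 2 (1506.86.69, Tyron, 6,014 units, ¥682,348.44):
Code 1506.86.69 is under a tariff-rate quota (threshold 2,627 units). In-quota: 2,627 units at 4%; over-quota: 3,387 units at 29%.
Pro-rata value split: in-quota = ¥682,348.44 × 2,627/6,014 = ¥298,059.42; over-quota = ¥682,348.44 − ¥298,059.42 = ¥384,289.02.
In-quota duty = ¥298,059.42 × 4% = ¥11,922.38. Over-quota duty = ¥384,289.02 × 29% = ¥111,443.82.
Line duty = ¥11,922.38 + ¥111,443.82 = ¥123,366.20.
Line 3 (7346.97.25, Lorune, 2,100 kg, ¥473,592.00):
Base rate for 7346.97.25 is ¥5.62/kg.
The additional-duty order on 7346.97.25 targets Narica, not Lorune; it does not apply.
Duty = 2,100 × ¥5.62 = ¥11,802.00.
Line 4 (2692.60.95, Tyron, 237 kg, ¥48,933.39):
Base rate for 2692.60.95 is 14.5%.
Origin Tyron is the FTA partner but 2692.60.95 is not on the preference list; base rate stands.
Duty = ¥48,933.39 × 14.5% = ¥7,095.34.
Total = ¥0.00 + ¥123,366.20 + ¥11,802.00 + ¥7,095.34 = ¥142,263.54.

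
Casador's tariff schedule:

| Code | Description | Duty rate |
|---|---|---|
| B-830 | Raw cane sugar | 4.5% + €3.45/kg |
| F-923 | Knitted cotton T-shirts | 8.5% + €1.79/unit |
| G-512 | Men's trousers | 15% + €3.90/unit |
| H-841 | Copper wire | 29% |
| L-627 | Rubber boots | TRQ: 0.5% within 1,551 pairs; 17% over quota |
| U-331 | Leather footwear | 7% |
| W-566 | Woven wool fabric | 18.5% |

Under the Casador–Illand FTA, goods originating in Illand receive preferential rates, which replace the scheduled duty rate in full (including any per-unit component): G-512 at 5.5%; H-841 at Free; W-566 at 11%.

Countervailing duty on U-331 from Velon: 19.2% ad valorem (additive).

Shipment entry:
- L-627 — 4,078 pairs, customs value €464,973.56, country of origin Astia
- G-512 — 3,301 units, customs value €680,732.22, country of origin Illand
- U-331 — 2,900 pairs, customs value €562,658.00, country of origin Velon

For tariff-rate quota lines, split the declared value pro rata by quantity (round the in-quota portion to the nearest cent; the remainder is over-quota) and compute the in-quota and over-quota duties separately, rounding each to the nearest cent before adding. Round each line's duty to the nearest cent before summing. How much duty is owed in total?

Line 1 (L-627, Astia, 4,078 pairs, €464,973.56):
Code L-627 is under a tariff-rate quota (threshold 1,551 pairs). In-quota: 1,551 pairs at 0.5%; over-quota: 2,527 pairs at 17%.
Pro-rata value split: in-quota = €464,973.56 × 1,551/4,078 = €176,845.02; over-quota = €464,973.56 − €176,845.02 = €288,128.54.
In-quota duty = €176,845.02 × 0.5% = €884.23. Over-quota duty = €288,128.54 × 17% = €48,981.85.
Line duty = €884.23 + €48,981.85 = €49,866.08.
Line 2 (G-512, Illand, 3,301 units, €680,732.22):
Base rate for G-512 is 15% + €3.90/unit.
Origin Illand qualifies under the Casador–Illand agreement and G-512 is covered: preferential rate 5.5% applies instead.
Duty = €680,732.22 × 5.5% = €37,440.27.
Line 3 (U-331, Velon, 2,900 pairs, €562,658.00):
Base rate for U-331 is 7%.
Additional duty on U-331 from Velon: +19.2%. Applied ad valorem rate: 7% + 19.2% = 26.2%.
Duty = €562,658.00 × 26.2% = €147,416.40.
Total = €49,866.08 + €37,440.27 + €147,416.40 = €234,722.75.

€234,722.75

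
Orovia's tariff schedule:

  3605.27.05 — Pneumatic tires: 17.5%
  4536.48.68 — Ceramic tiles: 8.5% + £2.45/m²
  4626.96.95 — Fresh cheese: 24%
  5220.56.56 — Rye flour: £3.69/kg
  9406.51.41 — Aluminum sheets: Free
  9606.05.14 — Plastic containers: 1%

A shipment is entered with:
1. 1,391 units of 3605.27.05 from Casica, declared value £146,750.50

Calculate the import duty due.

Line 1 (3605.27.05, Casica, 1,391 units, £146,750.50):
Base rate for 3605.27.05 is 17.5%.
Duty = £146,750.50 × 17.5% = £25,681.34.

£25,681.34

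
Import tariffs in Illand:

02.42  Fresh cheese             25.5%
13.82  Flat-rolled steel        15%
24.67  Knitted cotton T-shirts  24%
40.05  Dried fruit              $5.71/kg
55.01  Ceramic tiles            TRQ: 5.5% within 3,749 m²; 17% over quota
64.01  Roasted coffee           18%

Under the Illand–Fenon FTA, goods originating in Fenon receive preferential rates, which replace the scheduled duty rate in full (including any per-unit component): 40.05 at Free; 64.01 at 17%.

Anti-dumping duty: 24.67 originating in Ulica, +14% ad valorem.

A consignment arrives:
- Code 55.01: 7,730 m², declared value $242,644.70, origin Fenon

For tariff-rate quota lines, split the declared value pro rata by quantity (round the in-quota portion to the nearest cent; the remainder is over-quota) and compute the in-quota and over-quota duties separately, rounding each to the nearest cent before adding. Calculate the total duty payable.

Line 1 (55.01, Fenon, 7,730 m², $242,644.70):
Code 55.01 is under a tariff-rate quota (threshold 3,749 m²). In-quota: 3,749 m² at 5.5%; over-quota: 3,981 m² at 17%.
Pro-rata value split: in-quota = $242,644.70 × 3,749/7,730 = $117,681.11; over-quota = $242,644.70 − $117,681.11 = $124,963.59.
In-quota duty = $117,681.11 × 5.5% = $6,472.46. Over-quota duty = $124,963.59 × 17% = $21,243.81.
Line duty = $6,472.46 + $21,243.81 = $27,716.27.

$27,716.27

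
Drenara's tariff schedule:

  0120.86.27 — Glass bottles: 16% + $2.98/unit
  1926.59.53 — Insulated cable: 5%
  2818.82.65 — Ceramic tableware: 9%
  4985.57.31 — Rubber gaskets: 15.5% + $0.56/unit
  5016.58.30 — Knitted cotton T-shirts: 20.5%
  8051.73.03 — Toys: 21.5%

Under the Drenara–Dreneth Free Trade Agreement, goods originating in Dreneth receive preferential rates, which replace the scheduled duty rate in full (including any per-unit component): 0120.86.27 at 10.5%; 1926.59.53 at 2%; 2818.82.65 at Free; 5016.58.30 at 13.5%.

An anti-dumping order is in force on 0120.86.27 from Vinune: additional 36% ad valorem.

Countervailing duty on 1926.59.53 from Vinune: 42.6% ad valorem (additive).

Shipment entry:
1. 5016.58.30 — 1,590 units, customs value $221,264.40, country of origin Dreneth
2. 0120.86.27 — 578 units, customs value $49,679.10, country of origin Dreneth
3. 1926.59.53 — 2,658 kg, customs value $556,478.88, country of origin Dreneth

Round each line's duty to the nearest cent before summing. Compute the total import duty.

Line 1 (5016.58.30, Dreneth, 1,590 units, $221,264.40):
Base rate for 5016.58.30 is 20.5%.
Origin Dreneth qualifies under the Drenara–Dreneth agreement and 5016.58.30 is covered: preferential rate 13.5% applies instead.
Duty = $221,264.40 × 13.5% = $29,870.69.
Line 2 (0120.86.27, Dreneth, 578 units, $49,679.10):
Base rate for 0120.86.27 is 16% + $2.98/unit.
Origin Dreneth qualifies under the Drenara–Dreneth agreement and 0120.86.27 is covered: preferential rate 10.5% applies instead.
The additional-duty order on 0120.86.27 targets Vinune, not Dreneth; it does not apply.
Duty = $49,679.10 × 10.5% = $5,216.31.
Line 3 (1926.59.53, Dreneth, 2,658 kg, $556,478.88):
Base rate for 1926.59.53 is 5%.
Origin Dreneth qualifies under the Drenara–Dreneth agreement and 1926.59.53 is covered: preferential rate 2% applies instead.
The additional-duty order on 1926.59.53 targets Vinune, not Dreneth; it does not apply.
Duty = $556,478.88 × 2% = $11,129.58.
Total = $29,870.69 + $5,216.31 + $11,129.58 = $46,216.58.

$46,216.58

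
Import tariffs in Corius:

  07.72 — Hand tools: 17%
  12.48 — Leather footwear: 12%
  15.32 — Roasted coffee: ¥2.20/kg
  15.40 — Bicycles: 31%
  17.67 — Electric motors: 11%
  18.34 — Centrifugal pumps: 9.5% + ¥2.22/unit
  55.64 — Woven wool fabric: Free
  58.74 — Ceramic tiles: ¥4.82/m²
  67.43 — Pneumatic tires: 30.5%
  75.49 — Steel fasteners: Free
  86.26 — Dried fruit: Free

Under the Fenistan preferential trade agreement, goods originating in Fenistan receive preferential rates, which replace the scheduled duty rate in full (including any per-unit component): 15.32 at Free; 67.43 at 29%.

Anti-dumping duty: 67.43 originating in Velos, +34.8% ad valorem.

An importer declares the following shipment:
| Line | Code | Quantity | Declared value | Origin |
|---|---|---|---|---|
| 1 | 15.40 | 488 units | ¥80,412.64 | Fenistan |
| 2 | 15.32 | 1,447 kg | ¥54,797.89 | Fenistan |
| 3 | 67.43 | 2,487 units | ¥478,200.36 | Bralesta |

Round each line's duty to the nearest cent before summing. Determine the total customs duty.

Line 1 (15.40, Fenistan, 488 units, ¥80,412.64):
Base rate for 15.40 is 31%.
Origin Fenistan is the FTA partner but 15.40 is not on the preference list; base rate stands.
Duty = ¥80,412.64 × 31% = ¥24,927.92.
Line 2 (15.32, Fenistan, 1,447 kg, ¥54,797.89):
Base rate for 15.32 is ¥2.20/kg.
Origin Fenistan qualifies under the Corius–Fenistan agreement and 15.32 is covered: preferential rate Free applies instead.
Duty = ¥54,797.89 × 0% = ¥0.00.
Line 3 (67.43, Bralesta, 2,487 units, ¥478,200.36):
Base rate for 67.43 is 30.5%.
67.43 has an FTA preferential rate, but origin Bralesta is not Fenistan; base rate stands.
The additional-duty order on 67.43 targets Velos, not Bralesta; it does not apply.
Duty = ¥478,200.36 × 30.5% = ¥145,851.11.
Total = ¥24,927.92 + ¥0.00 + ¥145,851.11 = ¥170,779.03.

¥170,779.03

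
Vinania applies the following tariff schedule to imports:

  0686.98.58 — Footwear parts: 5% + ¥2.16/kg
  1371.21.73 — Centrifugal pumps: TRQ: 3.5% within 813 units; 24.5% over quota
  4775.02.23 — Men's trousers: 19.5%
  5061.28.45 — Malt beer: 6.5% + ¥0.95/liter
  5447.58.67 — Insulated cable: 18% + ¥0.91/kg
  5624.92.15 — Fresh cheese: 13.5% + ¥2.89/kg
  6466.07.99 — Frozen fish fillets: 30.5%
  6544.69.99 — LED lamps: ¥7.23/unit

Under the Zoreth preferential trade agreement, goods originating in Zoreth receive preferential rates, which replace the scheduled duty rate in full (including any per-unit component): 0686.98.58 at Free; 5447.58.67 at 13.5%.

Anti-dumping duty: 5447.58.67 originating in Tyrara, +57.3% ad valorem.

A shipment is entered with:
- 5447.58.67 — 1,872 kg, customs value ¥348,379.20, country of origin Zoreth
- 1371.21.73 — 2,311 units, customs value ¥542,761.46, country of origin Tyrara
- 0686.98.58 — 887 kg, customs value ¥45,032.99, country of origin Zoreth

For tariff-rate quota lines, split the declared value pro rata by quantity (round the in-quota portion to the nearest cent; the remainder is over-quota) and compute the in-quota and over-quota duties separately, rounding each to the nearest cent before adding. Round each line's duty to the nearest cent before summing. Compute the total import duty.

Line 1 (5447.58.67, Zoreth, 1,872 kg, ¥348,379.20):
Base rate for 5447.58.67 is 18% + ¥0.91/kg.
Origin Zoreth qualifies under the Vinania–Zoreth agreement and 5447.58.67 is covered: preferential rate 13.5% applies instead.
The additional-duty order on 5447.58.67 targets Tyrara, not Zoreth; it does not apply.
Duty = ¥348,379.20 × 13.5% = ¥47,031.19.
Line 2 (1371.21.73, Tyrara, 2,311 units, ¥542,761.46):
Code 1371.21.73 is under a tariff-rate quota (threshold 813 units). In-quota: 813 units at 3.5%; over-quota: 1,498 units at 24.5%.
Pro-rata value split: in-quota = ¥542,761.46 × 813/2,311 = ¥190,941.18; over-quota = ¥542,761.46 − ¥190,941.18 = ¥351,820.28.
In-quota duty = ¥190,941.18 × 3.5% = ¥6,682.94. Over-quota duty = ¥351,820.28 × 24.5% = ¥86,195.97.
Line duty = ¥6,682.94 + ¥86,195.97 = ¥92,878.91.
Line 3 (0686.98.58, Zoreth, 887 kg, ¥45,032.99):
Base rate for 0686.98.58 is 5% + ¥2.16/kg.
Origin Zoreth qualifies under the Vinania–Zoreth agreement and 0686.98.58 is covered: preferential rate Free applies instead.
Duty = ¥45,032.99 × 0% = ¥0.00.
Total = ¥47,031.19 + ¥92,878.91 + ¥0.00 = ¥139,910.10.

¥139,910.10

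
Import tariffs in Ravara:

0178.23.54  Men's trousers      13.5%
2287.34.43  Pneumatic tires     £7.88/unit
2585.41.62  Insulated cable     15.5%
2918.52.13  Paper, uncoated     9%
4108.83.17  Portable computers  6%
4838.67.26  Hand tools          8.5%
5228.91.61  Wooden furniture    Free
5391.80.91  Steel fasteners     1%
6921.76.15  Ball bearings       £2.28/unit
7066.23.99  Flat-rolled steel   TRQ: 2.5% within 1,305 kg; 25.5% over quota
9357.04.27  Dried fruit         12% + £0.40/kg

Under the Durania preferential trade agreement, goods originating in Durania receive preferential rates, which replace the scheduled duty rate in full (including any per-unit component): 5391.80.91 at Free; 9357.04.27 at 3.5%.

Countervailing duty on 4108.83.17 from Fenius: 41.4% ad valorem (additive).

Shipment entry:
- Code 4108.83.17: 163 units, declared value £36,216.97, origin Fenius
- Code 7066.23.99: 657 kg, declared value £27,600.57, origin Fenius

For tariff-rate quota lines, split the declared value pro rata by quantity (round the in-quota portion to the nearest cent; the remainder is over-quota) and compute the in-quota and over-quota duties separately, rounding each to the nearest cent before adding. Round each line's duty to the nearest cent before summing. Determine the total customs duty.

Line 1 (4108.83.17, Fenius, 163 units, £36,216.97):
Base rate for 4108.83.17 is 6%.
Additional duty on 4108.83.17 from Fenius: +41.4%. Applied ad valorem rate: 6% + 41.4% = 47.4%.
Duty = £36,216.97 × 47.4% = £17,166.84.
Line 2 (7066.23.99, Fenius, 657 kg, £27,600.57):
Code 7066.23.99 is under a tariff-rate quota (threshold 1,305 kg). Quantity 657 kg is within the quota, so the in-quota rate 2.5% applies to the full value.
Duty = £27,600.57 × 2.5% = £690.01.
Total = £17,166.84 + £690.01 = £17,856.85.

£17,856.85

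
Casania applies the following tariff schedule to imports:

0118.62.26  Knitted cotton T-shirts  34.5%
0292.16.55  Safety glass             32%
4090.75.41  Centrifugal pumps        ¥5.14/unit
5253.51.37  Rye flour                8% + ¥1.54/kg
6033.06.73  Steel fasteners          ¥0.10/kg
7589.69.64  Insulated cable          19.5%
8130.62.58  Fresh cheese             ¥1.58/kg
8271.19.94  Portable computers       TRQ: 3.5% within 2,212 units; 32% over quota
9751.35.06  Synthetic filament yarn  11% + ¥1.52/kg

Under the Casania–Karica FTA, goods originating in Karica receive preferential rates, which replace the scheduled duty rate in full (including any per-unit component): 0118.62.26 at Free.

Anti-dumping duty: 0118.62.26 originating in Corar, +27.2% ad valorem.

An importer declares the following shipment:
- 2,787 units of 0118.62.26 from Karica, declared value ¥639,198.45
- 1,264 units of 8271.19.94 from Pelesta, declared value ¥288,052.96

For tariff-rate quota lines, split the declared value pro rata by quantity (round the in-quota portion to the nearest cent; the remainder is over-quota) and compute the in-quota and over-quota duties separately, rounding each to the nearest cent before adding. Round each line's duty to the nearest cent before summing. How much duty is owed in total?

Line 1 (0118.62.26, Karica, 2,787 units, ¥639,198.45):
Base rate for 0118.62.26 is 34.5%.
Origin Karica qualifies under the Casania–Karica agreement and 0118.62.26 is covered: preferential rate Free applies instead.
The additional-duty order on 0118.62.26 targets Corar, not Karica; it does not apply.
Duty = ¥639,198.45 × 0% = ¥0.00.
Line 2 (8271.19.94, Pelesta, 1,264 units, ¥288,052.96):
Code 8271.19.94 is under a tariff-rate quota (threshold 2,212 units). Quantity 1,264 units is within the quota, so the in-quota rate 3.5% applies to the full value.
Duty = ¥288,052.96 × 3.5% = ¥10,081.85.
Total = ¥0.00 + ¥10,081.85 = ¥10,081.85.

¥10,081.85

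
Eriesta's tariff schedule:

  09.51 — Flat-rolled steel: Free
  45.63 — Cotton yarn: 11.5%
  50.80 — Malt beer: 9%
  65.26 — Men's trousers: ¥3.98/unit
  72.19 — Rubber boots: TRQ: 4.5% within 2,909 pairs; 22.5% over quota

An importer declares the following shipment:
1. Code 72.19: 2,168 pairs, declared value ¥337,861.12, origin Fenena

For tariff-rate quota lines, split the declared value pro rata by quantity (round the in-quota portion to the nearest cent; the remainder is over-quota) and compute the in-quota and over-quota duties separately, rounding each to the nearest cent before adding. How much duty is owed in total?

¥15,203.75

Line 1 (72.19, Fenena, 2,168 pairs, ¥337,861.12):
Code 72.19 is under a tariff-rate quota (threshold 2,909 pairs). Quantity 2,168 pairs is within the quota, so the in-quota rate 4.5% applies to the full value.
Duty = ¥337,861.12 × 4.5% = ¥15,203.75.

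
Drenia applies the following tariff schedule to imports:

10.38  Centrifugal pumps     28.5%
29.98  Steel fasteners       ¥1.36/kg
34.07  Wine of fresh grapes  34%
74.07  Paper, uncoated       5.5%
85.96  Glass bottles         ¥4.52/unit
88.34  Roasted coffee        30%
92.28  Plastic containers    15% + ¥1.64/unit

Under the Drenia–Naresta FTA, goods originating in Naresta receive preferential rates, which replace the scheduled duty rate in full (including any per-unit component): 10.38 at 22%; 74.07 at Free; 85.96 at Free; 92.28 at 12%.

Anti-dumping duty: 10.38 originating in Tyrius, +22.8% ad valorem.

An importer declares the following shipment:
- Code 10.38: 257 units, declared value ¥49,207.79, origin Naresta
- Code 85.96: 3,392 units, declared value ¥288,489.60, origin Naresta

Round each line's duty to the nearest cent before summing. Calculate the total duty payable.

¥10,825.71

Line 1 (10.38, Naresta, 257 units, ¥49,207.79):
Base rate for 10.38 is 28.5%.
Origin Naresta qualifies under the Drenia–Naresta agreement and 10.38 is covered: preferential rate 22% applies instead.
The additional-duty order on 10.38 targets Tyrius, not Naresta; it does not apply.
Duty = ¥49,207.79 × 22% = ¥10,825.71.
Line 2 (85.96, Naresta, 3,392 units, ¥288,489.60):
Base rate for 85.96 is ¥4.52/unit.
Origin Naresta qualifies under the Drenia–Naresta agreement and 85.96 is covered: preferential rate Free applies instead.
Duty = ¥288,489.60 × 0% = ¥0.00.
Total = ¥10,825.71 + ¥0.00 = ¥10,825.71.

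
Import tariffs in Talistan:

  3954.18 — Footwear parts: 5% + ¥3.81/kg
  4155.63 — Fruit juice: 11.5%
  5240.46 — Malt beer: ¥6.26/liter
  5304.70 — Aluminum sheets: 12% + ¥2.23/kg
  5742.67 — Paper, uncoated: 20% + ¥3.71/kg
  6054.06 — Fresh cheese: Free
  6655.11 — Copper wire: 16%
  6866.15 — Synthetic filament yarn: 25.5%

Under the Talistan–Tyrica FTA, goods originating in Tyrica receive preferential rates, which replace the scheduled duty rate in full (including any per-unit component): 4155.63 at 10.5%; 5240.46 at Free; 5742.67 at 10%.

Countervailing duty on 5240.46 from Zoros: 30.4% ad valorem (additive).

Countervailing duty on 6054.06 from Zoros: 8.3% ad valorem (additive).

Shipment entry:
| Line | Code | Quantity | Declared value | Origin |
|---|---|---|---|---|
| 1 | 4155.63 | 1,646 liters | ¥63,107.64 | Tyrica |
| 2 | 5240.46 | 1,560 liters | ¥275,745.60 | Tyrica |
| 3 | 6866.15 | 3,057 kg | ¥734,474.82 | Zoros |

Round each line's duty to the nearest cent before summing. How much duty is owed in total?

Line 1 (4155.63, Tyrica, 1,646 liters, ¥63,107.64):
Base rate for 4155.63 is 11.5%.
Origin Tyrica qualifies under the Talistan–Tyrica agreement and 4155.63 is covered: preferential rate 10.5% applies instead.
Duty = ¥63,107.64 × 10.5% = ¥6,626.30.
Line 2 (5240.46, Tyrica, 1,560 liters, ¥275,745.60):
Base rate for 5240.46 is ¥6.26/liter.
Origin Tyrica qualifies under the Talistan–Tyrica agreement and 5240.46 is covered: preferential rate Free applies instead.
The additional-duty order on 5240.46 targets Zoros, not Tyrica; it does not apply.
Duty = ¥275,745.60 × 0% = ¥0.00.
Line 3 (6866.15, Zoros, 3,057 kg, ¥734,474.82):
Base rate for 6866.15 is 25.5%.
Duty = ¥734,474.82 × 25.5% = ¥187,291.08.
Total = ¥6,626.30 + ¥0.00 + ¥187,291.08 = ¥193,917.38.

¥193,917.38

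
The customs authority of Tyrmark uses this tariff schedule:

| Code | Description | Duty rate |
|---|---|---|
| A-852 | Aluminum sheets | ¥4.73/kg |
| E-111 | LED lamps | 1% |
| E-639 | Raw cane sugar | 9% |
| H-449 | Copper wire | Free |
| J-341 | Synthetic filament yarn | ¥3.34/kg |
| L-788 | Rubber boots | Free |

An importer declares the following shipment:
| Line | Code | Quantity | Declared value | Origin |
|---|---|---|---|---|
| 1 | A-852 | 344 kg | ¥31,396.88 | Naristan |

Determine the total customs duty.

Line 1 (A-852, Naristan, 344 kg, ¥31,396.88):
Base rate for A-852 is ¥4.73/kg.
Duty = 344 × ¥4.73 = ¥1,627.12.

¥1,627.12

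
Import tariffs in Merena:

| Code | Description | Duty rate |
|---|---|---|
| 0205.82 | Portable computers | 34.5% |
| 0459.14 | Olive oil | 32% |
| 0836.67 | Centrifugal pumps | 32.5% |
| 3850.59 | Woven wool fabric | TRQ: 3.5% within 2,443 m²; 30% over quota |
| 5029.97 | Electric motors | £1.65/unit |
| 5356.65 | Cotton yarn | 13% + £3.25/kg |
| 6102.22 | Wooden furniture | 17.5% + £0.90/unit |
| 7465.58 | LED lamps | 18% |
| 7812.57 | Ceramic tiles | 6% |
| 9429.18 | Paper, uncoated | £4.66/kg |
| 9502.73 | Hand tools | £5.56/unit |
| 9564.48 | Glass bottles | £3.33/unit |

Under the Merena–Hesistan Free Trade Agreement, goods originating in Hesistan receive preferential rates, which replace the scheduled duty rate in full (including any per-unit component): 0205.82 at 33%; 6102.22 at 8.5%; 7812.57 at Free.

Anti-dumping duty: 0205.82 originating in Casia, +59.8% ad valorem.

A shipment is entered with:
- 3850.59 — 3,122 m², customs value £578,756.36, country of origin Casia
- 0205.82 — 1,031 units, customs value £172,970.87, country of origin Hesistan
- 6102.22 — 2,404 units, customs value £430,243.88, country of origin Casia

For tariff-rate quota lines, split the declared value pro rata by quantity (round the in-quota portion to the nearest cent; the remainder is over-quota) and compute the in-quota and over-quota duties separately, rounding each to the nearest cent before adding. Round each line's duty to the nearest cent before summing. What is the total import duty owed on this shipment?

Line 1 (3850.59, Casia, 3,122 m², £578,756.36):
Code 3850.59 is under a tariff-rate quota (threshold 2,443 m²). In-quota: 2,443 m² at 3.5%; over-quota: 679 m² at 30%.
Pro-rata value split: in-quota = £578,756.36 × 2,443/3,122 = £452,883.34; over-quota = £578,756.36 − £452,883.34 = £125,873.02.
In-quota duty = £452,883.34 × 3.5% = £15,850.92. Over-quota duty = £125,873.02 × 30% = £37,761.91.
Line duty = £15,850.92 + £37,761.91 = £53,612.83.
Line 2 (0205.82, Hesistan, 1,031 units, £172,970.87):
Base rate for 0205.82 is 34.5%.
Origin Hesistan qualifies under the Merena–Hesistan agreement and 0205.82 is covered: preferential rate 33% applies instead.
The additional-duty order on 0205.82 targets Casia, not Hesistan; it does not apply.
Duty = £172,970.87 × 33% = £57,080.39.
Line 3 (6102.22, Casia, 2,404 units, £430,243.88):
Base rate for 6102.22 is 17.5% + £0.90/unit.
6102.22 has an FTA preferential rate, but origin Casia is not Hesistan; base rate stands.
Duty = £430,243.88 × 17.5% + 2,404 × £0.90 = £77,456.28.
Total = £53,612.83 + £57,080.39 + £77,456.28 = £188,149.50.

£188,149.50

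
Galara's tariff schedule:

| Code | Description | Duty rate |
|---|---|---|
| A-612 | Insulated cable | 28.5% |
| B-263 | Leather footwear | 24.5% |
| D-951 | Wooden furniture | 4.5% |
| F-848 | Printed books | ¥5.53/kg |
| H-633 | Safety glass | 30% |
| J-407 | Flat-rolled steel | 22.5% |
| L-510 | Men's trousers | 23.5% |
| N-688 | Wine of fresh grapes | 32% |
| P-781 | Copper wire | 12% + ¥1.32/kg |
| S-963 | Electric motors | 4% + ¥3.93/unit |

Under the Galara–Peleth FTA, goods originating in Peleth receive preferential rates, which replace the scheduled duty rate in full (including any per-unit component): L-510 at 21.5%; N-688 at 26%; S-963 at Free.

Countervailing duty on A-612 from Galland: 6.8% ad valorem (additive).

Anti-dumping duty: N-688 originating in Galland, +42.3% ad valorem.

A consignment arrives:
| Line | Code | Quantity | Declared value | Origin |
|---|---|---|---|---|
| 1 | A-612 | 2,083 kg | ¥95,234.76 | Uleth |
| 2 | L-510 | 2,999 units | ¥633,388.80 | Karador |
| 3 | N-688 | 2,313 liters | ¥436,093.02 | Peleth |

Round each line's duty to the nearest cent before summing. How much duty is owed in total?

Line 1 (A-612, Uleth, 2,083 kg, ¥95,234.76):
Base rate for A-612 is 28.5%.
The additional-duty order on A-612 targets Galland, not Uleth; it does not apply.
Duty = ¥95,234.76 × 28.5% = ¥27,141.91.
Line 2 (L-510, Karador, 2,999 units, ¥633,388.80):
Base rate for L-510 is 23.5%.
L-510 has an FTA preferential rate, but origin Karador is not Peleth; base rate stands.
Duty = ¥633,388.80 × 23.5% = ¥148,846.37.
Line 3 (N-688, Peleth, 2,313 liters, ¥436,093.02):
Base rate for N-688 is 32%.
Origin Peleth qualifies under the Galara–Peleth agreement and N-688 is covered: preferential rate 26% applies instead.
The additional-duty order on N-688 targets Galland, not Peleth; it does not apply.
Duty = ¥436,093.02 × 26% = ¥113,384.19.
Total = ¥27,141.91 + ¥148,846.37 + ¥113,384.19 = ¥289,372.47.

¥289,372.47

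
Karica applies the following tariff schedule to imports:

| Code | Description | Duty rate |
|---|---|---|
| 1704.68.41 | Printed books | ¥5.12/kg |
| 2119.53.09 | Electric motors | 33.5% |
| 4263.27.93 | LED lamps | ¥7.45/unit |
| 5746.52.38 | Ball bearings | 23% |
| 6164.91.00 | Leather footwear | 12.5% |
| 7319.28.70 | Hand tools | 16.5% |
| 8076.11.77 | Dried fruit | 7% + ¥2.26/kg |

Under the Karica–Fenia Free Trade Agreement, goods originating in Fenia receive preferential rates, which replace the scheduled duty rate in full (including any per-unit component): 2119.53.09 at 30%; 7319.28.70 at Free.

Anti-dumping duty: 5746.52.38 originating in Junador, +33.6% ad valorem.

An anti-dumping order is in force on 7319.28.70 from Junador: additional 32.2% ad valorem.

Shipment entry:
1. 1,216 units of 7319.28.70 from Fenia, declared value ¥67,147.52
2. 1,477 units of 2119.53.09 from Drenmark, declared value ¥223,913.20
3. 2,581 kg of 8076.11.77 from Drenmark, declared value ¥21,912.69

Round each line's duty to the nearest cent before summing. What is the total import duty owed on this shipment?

¥82,377.87

Line 1 (7319.28.70, Fenia, 1,216 units, ¥67,147.52):
Base rate for 7319.28.70 is 16.5%.
Origin Fenia qualifies under the Karica–Fenia agreement and 7319.28.70 is covered: preferential rate Free applies instead.
The additional-duty order on 7319.28.70 targets Junador, not Fenia; it does not apply.
Duty = ¥67,147.52 × 0% = ¥0.00.
Line 2 (2119.53.09, Drenmark, 1,477 units, ¥223,913.20):
Base rate for 2119.53.09 is 33.5%.
2119.53.09 has an FTA preferential rate, but origin Drenmark is not Fenia; base rate stands.
Duty = ¥223,913.20 × 33.5% = ¥75,010.92.
Line 3 (8076.11.77, Drenmark, 2,581 kg, ¥21,912.69):
Base rate for 8076.11.77 is 7% + ¥2.26/kg.
Duty = ¥21,912.69 × 7% + 2,581 × ¥2.26 = ¥7,366.95.
Total = ¥0.00 + ¥75,010.92 + ¥7,366.95 = ¥82,377.87.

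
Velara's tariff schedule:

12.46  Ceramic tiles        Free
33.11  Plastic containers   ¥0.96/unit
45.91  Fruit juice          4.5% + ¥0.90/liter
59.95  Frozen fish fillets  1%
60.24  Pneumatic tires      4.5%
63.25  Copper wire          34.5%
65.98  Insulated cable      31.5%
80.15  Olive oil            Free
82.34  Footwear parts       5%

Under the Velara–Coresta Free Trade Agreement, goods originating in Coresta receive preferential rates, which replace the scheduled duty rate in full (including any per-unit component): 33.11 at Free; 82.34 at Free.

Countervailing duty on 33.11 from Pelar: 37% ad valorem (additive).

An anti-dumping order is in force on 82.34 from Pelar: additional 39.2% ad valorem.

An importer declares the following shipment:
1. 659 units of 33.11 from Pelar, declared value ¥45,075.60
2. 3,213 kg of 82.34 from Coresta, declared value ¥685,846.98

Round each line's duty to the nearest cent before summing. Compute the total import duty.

¥17,310.61

Line 1 (33.11, Pelar, 659 units, ¥45,075.60):
Base rate for 33.11 is ¥0.96/unit.
33.11 has an FTA preferential rate, but origin Pelar is not Coresta; base rate stands.
Additional duty on 33.11 from Pelar: +37% ad valorem. Applied ad valorem rate = 37%.
Duty = ¥45,075.60 × 37% + 659 × ¥0.96 = ¥17,310.61.
Line 2 (82.34, Coresta, 3,213 kg, ¥685,846.98):
Base rate for 82.34 is 5%.
Origin Coresta qualifies under the Velara–Coresta agreement and 82.34 is covered: preferential rate Free applies instead.
The additional-duty order on 82.34 targets Pelar, not Coresta; it does not apply.
Duty = ¥685,846.98 × 0% = ¥0.00.
Total = ¥17,310.61 + ¥0.00 = ¥17,310.61.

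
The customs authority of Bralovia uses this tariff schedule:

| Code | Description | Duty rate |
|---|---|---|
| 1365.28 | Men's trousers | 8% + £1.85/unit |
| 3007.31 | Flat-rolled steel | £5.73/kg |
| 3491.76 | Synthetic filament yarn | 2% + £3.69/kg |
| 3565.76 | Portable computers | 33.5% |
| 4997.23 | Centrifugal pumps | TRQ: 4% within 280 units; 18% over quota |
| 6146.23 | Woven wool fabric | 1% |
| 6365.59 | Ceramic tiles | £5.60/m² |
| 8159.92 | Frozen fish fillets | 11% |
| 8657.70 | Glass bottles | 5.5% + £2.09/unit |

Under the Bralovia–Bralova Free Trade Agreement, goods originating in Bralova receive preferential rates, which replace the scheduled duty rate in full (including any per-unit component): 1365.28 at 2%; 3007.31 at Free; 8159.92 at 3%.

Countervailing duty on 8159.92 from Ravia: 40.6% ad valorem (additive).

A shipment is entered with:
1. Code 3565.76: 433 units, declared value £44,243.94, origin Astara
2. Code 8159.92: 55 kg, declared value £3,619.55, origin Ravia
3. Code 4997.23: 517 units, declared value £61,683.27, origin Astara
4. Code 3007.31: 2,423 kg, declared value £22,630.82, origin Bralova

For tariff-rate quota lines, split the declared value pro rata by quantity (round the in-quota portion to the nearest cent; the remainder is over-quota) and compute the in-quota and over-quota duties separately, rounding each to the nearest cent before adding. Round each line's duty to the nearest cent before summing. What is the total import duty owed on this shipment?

£23,115.44

Line 1 (3565.76, Astara, 433 units, £44,243.94):
Base rate for 3565.76 is 33.5%.
Duty = £44,243.94 × 33.5% = £14,821.72.
Line 2 (8159.92, Ravia, 55 kg, £3,619.55):
Base rate for 8159.92 is 11%.
8159.92 has an FTA preferential rate, but origin Ravia is not Bralova; base rate stands.
Additional duty on 8159.92 from Ravia: +40.6%. Applied ad valorem rate: 11% + 40.6% = 51.6%.
Duty = £3,619.55 × 51.6% = £1,867.69.
Line 3 (4997.23, Astara, 517 units, £61,683.27):
Code 4997.23 is under a tariff-rate quota (threshold 280 units). In-quota: 280 units at 4%; over-quota: 237 units at 18%.
Pro-rata value split: in-quota = £61,683.27 × 280/517 = £33,406.80; over-quota = £61,683.27 − £33,406.80 = £28,276.47.
In-quota duty = £33,406.80 × 4% = £1,336.27. Over-quota duty = £28,276.47 × 18% = £5,089.76.
Line duty = £1,336.27 + £5,089.76 = £6,426.03.
Line 4 (3007.31, Bralova, 2,423 kg, £22,630.82):
Base rate for 3007.31 is £5.73/kg.
Origin Bralova qualifies under the Bralovia–Bralova agreement and 3007.31 is covered: preferential rate Free applies instead.
Duty = £22,630.82 × 0% = £0.00.
Total = £14,821.72 + £1,867.69 + £6,426.03 + £0.00 = £23,115.44.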